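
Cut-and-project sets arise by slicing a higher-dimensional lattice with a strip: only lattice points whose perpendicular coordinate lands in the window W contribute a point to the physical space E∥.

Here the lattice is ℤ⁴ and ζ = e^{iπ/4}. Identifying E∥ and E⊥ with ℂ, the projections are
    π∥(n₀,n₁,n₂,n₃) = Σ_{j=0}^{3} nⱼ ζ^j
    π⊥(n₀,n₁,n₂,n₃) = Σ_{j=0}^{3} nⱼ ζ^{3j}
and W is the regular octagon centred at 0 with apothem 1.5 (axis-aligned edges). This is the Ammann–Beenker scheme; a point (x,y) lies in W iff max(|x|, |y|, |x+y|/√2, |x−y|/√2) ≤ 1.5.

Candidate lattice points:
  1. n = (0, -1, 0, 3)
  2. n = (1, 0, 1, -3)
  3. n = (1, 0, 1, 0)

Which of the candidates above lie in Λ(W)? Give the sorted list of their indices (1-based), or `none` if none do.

3

π⊥(n) = n₀ + n₁ζ³ + n₂ζ⁶ + n₃ζ⁹ where ζ = e^{iπ/4}.
candidate 1: n = (0, -1, 0, 3) → π⊥ ≈ (+2.828427, +1.414214); max(|x|,|y|,|x±y|/√2) = 3.000000 > 1.5 ⇒ ∉ W
candidate 2: n = (1, 0, 1, -3) → π⊥ ≈ (-1.121320, -3.121320); max(|x|,|y|,|x±y|/√2) = 3.121320 > 1.5 ⇒ ∉ W
candidate 3: n = (1, 0, 1, 0) → π⊥ ≈ (+1.000000, -1.000000); max(|x|,|y|,|x±y|/√2) = 1.414214 ≤ 1.5 ⇒ ∈ W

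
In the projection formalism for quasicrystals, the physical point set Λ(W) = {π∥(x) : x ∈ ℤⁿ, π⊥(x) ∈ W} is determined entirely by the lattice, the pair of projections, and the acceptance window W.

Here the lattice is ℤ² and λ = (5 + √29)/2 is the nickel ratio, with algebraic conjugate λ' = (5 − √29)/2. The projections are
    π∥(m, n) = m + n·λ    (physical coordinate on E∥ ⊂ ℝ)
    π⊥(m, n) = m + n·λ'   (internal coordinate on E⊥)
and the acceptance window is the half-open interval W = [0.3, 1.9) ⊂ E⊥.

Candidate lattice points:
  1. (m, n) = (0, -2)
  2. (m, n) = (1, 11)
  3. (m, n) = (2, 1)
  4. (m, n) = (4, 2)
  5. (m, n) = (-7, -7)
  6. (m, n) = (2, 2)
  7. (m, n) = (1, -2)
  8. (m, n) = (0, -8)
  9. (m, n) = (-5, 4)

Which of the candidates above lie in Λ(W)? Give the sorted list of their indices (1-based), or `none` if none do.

λ' = (5−√29)/2 ≈ -0.192582.
#1 (0,-2): internal coord 0 + (-2)·λ' = +0.385165; +0.385165 ∈ [0.3, 1.9) → IN Λ
#2 (1,11): internal coord 1 + (11)·λ' = -1.118406; -1.118406 ∉ [0.3, 1.9) → out
#3 (2,1): internal coord 2 + (1)·λ' = +1.807418; +1.807418 ∈ [0.3, 1.9) → IN Λ
#4 (4,2): internal coord 4 + (2)·λ' = +3.614835; +3.614835 ∉ [0.3, 1.9) → out
#5 (-7,-7): internal coord -7 + (-7)·λ' = -5.651923; -5.651923 ∉ [0.3, 1.9) → out
#6 (2,2): internal coord 2 + (2)·λ' = +1.614835; +1.614835 ∈ [0.3, 1.9) → IN Λ
#7 (1,-2): internal coord 1 + (-2)·λ' = +1.385165; +1.385165 ∈ [0.3, 1.9) → IN Λ
#8 (0,-8): internal coord 0 + (-8)·λ' = +1.540659; +1.540659 ∈ [0.3, 1.9) → IN Λ
#9 (-5,4): internal coord -5 + (4)·λ' = -5.770330; -5.770330 ∉ [0.3, 1.9) → out

1, 3, 6, 7, 8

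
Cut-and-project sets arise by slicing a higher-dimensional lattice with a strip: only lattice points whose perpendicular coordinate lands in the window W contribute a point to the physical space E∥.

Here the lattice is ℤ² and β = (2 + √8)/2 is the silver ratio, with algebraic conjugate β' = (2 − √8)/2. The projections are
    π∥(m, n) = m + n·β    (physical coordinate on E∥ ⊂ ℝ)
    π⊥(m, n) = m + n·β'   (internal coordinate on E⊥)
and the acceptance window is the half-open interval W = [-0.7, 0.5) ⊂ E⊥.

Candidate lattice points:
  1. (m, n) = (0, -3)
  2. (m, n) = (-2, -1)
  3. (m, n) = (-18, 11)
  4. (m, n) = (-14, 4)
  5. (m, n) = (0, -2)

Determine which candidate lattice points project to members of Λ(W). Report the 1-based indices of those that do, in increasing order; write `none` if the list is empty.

none

Numerically β ≈ 2.4142 and β' = −1/β ≈ -0.4142.
candidate 1: (m,n)=(0,-3) → π∥ = 0-3·β ≈ -7.2426, π⊥ = 0-3·β' ≈ 1.2426 ∉ [-0.7, 0.5) ⇒ out
candidate 2: (m,n)=(-2,-1) → π∥ = -2-1·β ≈ -4.4142, π⊥ = -2-1·β' ≈ -1.5858 ∉ [-0.7, 0.5) ⇒ out
candidate 3: (m,n)=(-18,11) → π∥ = -18+11·β ≈ 8.5563, π⊥ = -18+11·β' ≈ -22.5563 ∉ [-0.7, 0.5) ⇒ out
candidate 4: (m,n)=(-14,4) → π∥ = -14+4·β ≈ -4.3431, π⊥ = -14+4·β' ≈ -15.6569 ∉ [-0.7, 0.5) ⇒ out
candidate 5: (m,n)=(0,-2) → π∥ = 0-2·β ≈ -4.8284, π⊥ = 0-2·β' ≈ 0.8284 ∉ [-0.7, 0.5) ⇒ out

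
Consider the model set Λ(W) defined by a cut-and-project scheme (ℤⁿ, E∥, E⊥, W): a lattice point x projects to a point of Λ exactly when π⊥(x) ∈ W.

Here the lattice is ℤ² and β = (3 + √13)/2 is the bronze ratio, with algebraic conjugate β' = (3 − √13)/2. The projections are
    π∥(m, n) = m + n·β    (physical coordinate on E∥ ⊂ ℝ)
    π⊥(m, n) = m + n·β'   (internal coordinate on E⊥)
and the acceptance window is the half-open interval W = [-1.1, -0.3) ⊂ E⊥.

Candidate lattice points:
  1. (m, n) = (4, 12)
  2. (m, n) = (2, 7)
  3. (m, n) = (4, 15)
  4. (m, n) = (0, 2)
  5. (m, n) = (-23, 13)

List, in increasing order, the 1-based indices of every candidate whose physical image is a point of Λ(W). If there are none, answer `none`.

3, 4

β' = (3−√13)/2 ≈ -0.3028.
candidate 1: (m,n)=(4,12) → π∥ = 4+12·β ≈ 43.6333, π⊥ = 4+12·β' ≈ 0.3667 ∉ [-1.1, -0.3) ⇒ out
candidate 2: (m,n)=(2,7) → π∥ = 2+7·β ≈ 25.1194, π⊥ = 2+7·β' ≈ -0.1194 ∉ [-1.1, -0.3) ⇒ out
candidate 3: (m,n)=(4,15) → π∥ = 4+15·β ≈ 53.5416, π⊥ = 4+15·β' ≈ -0.5416 ∈ [-1.1, -0.3) ⇒ IN Λ
candidate 4: (m,n)=(0,2) → π∥ = 0+2·β ≈ 6.6056, π⊥ = 0+2·β' ≈ -0.6056 ∈ [-1.1, -0.3) ⇒ IN Λ
candidate 5: (m,n)=(-23,13) → π∥ = -23+13·β ≈ 19.9361, π⊥ = -23+13·β' ≈ -26.9361 ∉ [-1.1, -0.3) ⇒ out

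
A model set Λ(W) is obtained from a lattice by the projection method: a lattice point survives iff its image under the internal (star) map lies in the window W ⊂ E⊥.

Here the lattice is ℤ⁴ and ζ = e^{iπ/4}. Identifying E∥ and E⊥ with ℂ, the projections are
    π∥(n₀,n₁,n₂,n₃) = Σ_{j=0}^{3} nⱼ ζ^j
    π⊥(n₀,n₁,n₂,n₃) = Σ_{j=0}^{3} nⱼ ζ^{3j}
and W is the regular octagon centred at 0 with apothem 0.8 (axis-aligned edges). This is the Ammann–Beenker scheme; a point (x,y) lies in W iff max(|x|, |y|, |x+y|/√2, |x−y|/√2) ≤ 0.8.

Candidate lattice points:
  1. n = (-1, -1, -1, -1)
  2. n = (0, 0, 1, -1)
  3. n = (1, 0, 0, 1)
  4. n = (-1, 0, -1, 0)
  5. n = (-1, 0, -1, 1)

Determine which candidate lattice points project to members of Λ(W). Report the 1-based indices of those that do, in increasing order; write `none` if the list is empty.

With ζ = e^{iπ/4} the internal vectors are ζ^0,ζ^3,ζ^6,ζ^9.
#1 (-1, -1, -1, -1): internal (-1.0000, -0.4142); octagon support 1.0000 vs apothem 0.8 → ∉ W
#2 (0, 0, 1, -1): internal (-0.7071, -1.7071); octagon support 1.7071 vs apothem 0.8 → ∉ W
#3 (1, 0, 0, 1): internal (1.7071, 0.7071); octagon support 1.7071 vs apothem 0.8 → ∉ W
#4 (-1, 0, -1, 0): internal (-1.0000, 1.0000); octagon support 1.4142 vs apothem 0.8 → ∉ W
#5 (-1, 0, -1, 1): internal (-0.2929, 1.7071); octagon support 1.7071 vs apothem 0.8 → ∉ W

none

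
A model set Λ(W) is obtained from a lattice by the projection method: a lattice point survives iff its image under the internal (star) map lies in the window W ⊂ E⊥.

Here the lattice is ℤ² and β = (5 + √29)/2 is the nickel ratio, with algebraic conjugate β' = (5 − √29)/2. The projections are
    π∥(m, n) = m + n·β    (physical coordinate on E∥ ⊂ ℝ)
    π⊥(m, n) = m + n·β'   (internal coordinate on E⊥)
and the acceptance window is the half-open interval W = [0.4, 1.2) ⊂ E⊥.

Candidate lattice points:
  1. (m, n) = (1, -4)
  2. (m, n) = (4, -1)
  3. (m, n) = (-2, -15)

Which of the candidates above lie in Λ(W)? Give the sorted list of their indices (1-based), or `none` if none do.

3

Compute β' = (5−√29)/2 = -0.192582, so π⊥(m,n) = m -0.192582·n.
candidate 1: (m,n)=(1,-4) → π∥ = 1-4·β ≈ -19.770330, π⊥ = 1-4·β' ≈ 1.770330 ∉ [0.4, 1.2) ⇒ out
candidate 2: (m,n)=(4,-1) → π∥ = 4-1·β ≈ -1.192582, π⊥ = 4-1·β' ≈ 4.192582 ∉ [0.4, 1.2) ⇒ out
candidate 3: (m,n)=(-2,-15) → π∥ = -2-15·β ≈ -79.888736, π⊥ = -2-15·β' ≈ 0.888736 ∈ [0.4, 1.2) ⇒ IN Λ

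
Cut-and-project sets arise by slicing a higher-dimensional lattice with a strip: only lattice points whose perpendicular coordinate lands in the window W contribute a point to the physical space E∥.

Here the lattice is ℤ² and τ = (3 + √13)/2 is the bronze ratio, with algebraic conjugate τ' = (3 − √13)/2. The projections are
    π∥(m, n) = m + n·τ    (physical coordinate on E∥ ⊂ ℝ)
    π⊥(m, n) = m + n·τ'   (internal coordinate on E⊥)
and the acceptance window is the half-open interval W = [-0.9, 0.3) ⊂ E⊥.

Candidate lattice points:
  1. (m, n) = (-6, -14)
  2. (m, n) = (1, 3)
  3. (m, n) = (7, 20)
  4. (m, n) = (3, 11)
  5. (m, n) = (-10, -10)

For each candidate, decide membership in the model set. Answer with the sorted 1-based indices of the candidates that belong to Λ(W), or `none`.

Compute τ' = (3−√13)/2 = -0.3028, so π⊥(m,n) = m -0.3028·n.
#1 (-6,-14): internal coord -6 + (-14)·τ' = -1.7611; -1.7611 ∉ [-0.9, 0.3) → out
#2 (1,3): internal coord 1 + (3)·τ' = +0.0917; +0.0917 ∈ [-0.9, 0.3) → IN Λ
#3 (7,20): internal coord 7 + (20)·τ' = +0.9445; +0.9445 ∉ [-0.9, 0.3) → out
#4 (3,11): internal coord 3 + (11)·τ' = -0.3305; -0.3305 ∈ [-0.9, 0.3) → IN Λ
#5 (-10,-10): internal coord -10 + (-10)·τ' = -6.9722; -6.9722 ∉ [-0.9, 0.3) → out

2, 4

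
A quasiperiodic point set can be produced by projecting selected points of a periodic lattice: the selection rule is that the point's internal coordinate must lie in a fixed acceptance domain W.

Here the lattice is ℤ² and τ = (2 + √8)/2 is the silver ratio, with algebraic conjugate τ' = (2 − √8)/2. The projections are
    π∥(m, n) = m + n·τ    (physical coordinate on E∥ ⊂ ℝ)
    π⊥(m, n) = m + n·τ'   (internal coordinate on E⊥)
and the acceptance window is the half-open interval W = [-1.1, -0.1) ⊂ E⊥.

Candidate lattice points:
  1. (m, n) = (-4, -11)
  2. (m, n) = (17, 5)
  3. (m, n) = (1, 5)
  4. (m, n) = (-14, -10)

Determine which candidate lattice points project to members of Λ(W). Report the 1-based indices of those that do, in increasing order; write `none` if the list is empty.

τ' = (2−√8)/2 ≈ -0.41421.
[1] lift (-4,-11): star map gives 0.55635; window check -1.1 ≤ 0.55635 < -0.1 is false → out
[2] lift (17,5): star map gives 14.92893; window check -1.1 ≤ 14.92893 < -0.1 is false → out
[3] lift (1,5): star map gives -1.07107; window check -1.1 ≤ -1.07107 < -0.1 is true → IN Λ
[4] lift (-14,-10): star map gives -9.85786; window check -1.1 ≤ -9.85786 < -0.1 is false → out

3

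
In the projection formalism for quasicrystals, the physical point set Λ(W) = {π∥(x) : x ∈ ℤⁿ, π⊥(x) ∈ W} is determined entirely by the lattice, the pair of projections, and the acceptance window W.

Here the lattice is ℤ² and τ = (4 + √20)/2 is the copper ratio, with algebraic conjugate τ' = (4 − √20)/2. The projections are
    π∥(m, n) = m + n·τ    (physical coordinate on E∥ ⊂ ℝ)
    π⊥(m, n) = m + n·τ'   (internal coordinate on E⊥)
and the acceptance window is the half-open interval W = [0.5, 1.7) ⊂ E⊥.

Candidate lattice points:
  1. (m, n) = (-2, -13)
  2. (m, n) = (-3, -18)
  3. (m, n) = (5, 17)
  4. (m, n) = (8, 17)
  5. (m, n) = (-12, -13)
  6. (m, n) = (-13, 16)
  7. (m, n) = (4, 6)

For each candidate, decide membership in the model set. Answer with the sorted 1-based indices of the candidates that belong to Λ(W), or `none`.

Compute τ' = (4−√20)/2 = -0.23607, so π⊥(m,n) = m -0.23607·n.
#1 (-2,-13): internal coord -2 + (-13)·τ' = +1.06888; +1.06888 ∈ [0.5, 1.7) → IN Λ
#2 (-3,-18): internal coord -3 + (-18)·τ' = +1.24922; +1.24922 ∈ [0.5, 1.7) → IN Λ
#3 (5,17): internal coord 5 + (17)·τ' = +0.98684; +0.98684 ∈ [0.5, 1.7) → IN Λ
#4 (8,17): internal coord 8 + (17)·τ' = +3.98684; +3.98684 ∉ [0.5, 1.7) → out
#5 (-12,-13): internal coord -12 + (-13)·τ' = -8.93112; -8.93112 ∉ [0.5, 1.7) → out
#6 (-13,16): internal coord -13 + (16)·τ' = -16.77709; -16.77709 ∉ [0.5, 1.7) → out
#7 (4,6): internal coord 4 + (6)·τ' = +2.58359; +2.58359 ∉ [0.5, 1.7) → out

1, 2, 3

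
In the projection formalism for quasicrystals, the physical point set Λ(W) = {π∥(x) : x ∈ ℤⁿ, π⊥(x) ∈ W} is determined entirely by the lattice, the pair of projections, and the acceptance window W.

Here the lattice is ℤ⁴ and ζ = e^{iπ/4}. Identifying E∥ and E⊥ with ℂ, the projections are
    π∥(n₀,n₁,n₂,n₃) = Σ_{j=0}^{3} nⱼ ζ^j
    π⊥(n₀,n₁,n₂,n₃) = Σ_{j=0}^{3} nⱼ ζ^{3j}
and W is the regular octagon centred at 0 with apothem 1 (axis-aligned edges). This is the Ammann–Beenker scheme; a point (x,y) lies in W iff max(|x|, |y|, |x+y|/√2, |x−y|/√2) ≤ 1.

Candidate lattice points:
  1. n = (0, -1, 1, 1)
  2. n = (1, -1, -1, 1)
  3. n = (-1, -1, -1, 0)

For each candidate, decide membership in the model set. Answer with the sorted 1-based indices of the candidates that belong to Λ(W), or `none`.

3

Internal map: ζ^{3j} for j=0..3 gives (1,0), (−√2/2,√2/2), (0,−1), (√2/2,√2/2).
candidate 1: n = (0, -1, 1, 1) → π⊥ ≈ (+1.414214, -1.000000); max(|x|,|y|,|x±y|/√2) = 1.707107 > 1 ⇒ ∉ W
candidate 2: n = (1, -1, -1, 1) → π⊥ ≈ (+2.414214, +1.000000); max(|x|,|y|,|x±y|/√2) = 2.414214 > 1 ⇒ ∉ W
candidate 3: n = (-1, -1, -1, 0) → π⊥ ≈ (-0.292893, +0.292893); max(|x|,|y|,|x±y|/√2) = 0.414214 ≤ 1 ⇒ ∈ W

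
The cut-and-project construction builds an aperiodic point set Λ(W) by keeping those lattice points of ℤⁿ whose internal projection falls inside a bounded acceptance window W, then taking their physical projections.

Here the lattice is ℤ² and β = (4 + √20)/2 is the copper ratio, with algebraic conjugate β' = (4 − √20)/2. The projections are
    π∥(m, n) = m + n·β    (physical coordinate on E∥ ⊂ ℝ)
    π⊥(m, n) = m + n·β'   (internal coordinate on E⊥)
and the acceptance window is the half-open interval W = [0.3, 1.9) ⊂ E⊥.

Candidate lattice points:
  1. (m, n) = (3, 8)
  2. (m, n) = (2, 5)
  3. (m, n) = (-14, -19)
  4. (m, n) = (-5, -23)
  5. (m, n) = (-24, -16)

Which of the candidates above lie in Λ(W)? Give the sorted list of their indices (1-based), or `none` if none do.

1, 2, 4

Compute β' = (4−√20)/2 = -0.2361, so π⊥(m,n) = m -0.2361·n.
#1 (3,8): internal coord 3 + (8)·β' = +1.1115; +1.1115 ∈ [0.3, 1.9) → IN Λ
#2 (2,5): internal coord 2 + (5)·β' = +0.8197; +0.8197 ∈ [0.3, 1.9) → IN Λ
#3 (-14,-19): internal coord -14 + (-19)·β' = -9.5147; -9.5147 ∉ [0.3, 1.9) → out
#4 (-5,-23): internal coord -5 + (-23)·β' = +0.4296; +0.4296 ∈ [0.3, 1.9) → IN Λ
#5 (-24,-16): internal coord -24 + (-16)·β' = -20.2229; -20.2229 ∉ [0.3, 1.9) → out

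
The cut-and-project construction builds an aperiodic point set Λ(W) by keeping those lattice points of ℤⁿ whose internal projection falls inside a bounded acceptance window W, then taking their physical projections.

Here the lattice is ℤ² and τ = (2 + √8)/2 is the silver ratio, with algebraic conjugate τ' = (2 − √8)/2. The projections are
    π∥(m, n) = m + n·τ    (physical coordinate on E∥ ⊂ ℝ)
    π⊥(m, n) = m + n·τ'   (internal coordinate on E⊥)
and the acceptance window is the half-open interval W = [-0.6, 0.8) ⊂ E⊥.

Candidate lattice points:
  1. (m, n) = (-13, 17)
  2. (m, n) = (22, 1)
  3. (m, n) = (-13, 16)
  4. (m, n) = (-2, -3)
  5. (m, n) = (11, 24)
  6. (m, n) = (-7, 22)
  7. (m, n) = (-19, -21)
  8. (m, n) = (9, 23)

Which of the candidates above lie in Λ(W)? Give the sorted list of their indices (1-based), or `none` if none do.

τ' = (2−√8)/2 ≈ -0.41421.
candidate 1: (m,n)=(-13,17) → π∥ = -13+17·τ ≈ 28.04163, π⊥ = -13+17·τ' ≈ -20.04163 ∉ [-0.6, 0.8) ⇒ out
candidate 2: (m,n)=(22,1) → π∥ = 22+1·τ ≈ 24.41421, π⊥ = 22+1·τ' ≈ 21.58579 ∉ [-0.6, 0.8) ⇒ out
candidate 3: (m,n)=(-13,16) → π∥ = -13+16·τ ≈ 25.62742, π⊥ = -13+16·τ' ≈ -19.62742 ∉ [-0.6, 0.8) ⇒ out
candidate 4: (m,n)=(-2,-3) → π∥ = -2-3·τ ≈ -9.24264, π⊥ = -2-3·τ' ≈ -0.75736 ∉ [-0.6, 0.8) ⇒ out
candidate 5: (m,n)=(11,24) → π∥ = 11+24·τ ≈ 68.94113, π⊥ = 11+24·τ' ≈ 1.05887 ∉ [-0.6, 0.8) ⇒ out
candidate 6: (m,n)=(-7,22) → π∥ = -7+22·τ ≈ 46.11270, π⊥ = -7+22·τ' ≈ -16.11270 ∉ [-0.6, 0.8) ⇒ out
candidate 7: (m,n)=(-19,-21) → π∥ = -19-21·τ ≈ -69.69848, π⊥ = -19-21·τ' ≈ -10.30152 ∉ [-0.6, 0.8) ⇒ out
candidate 8: (m,n)=(9,23) → π∥ = 9+23·τ ≈ 64.52691, π⊥ = 9+23·τ' ≈ -0.52691 ∈ [-0.6, 0.8) ⇒ IN Λ

8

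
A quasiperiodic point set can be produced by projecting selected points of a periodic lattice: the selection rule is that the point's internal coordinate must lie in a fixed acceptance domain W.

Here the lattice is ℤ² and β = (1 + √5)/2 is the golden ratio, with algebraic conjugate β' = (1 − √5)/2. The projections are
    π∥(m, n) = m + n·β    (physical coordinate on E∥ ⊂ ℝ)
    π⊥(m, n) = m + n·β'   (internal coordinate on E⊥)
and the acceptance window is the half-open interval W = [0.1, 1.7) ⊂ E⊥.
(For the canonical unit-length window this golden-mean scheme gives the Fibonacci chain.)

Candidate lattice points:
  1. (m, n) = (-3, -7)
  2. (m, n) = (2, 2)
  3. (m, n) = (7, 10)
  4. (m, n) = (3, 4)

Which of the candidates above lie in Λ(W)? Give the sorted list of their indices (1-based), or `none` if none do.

1, 2, 3, 4

Compute β' = (1−√5)/2 = -0.61803, so π⊥(m,n) = m -0.61803·n.
[1] lift (-3,-7): star map gives 1.32624; window check 0.1 ≤ 1.32624 < 1.7 is true → IN Λ
[2] lift (2,2): star map gives 0.76393; window check 0.1 ≤ 0.76393 < 1.7 is true → IN Λ
[3] lift (7,10): star map gives 0.81966; window check 0.1 ≤ 0.81966 < 1.7 is true → IN Λ
[4] lift (3,4): star map gives 0.52786; window check 0.1 ≤ 0.52786 < 1.7 is true → IN Λ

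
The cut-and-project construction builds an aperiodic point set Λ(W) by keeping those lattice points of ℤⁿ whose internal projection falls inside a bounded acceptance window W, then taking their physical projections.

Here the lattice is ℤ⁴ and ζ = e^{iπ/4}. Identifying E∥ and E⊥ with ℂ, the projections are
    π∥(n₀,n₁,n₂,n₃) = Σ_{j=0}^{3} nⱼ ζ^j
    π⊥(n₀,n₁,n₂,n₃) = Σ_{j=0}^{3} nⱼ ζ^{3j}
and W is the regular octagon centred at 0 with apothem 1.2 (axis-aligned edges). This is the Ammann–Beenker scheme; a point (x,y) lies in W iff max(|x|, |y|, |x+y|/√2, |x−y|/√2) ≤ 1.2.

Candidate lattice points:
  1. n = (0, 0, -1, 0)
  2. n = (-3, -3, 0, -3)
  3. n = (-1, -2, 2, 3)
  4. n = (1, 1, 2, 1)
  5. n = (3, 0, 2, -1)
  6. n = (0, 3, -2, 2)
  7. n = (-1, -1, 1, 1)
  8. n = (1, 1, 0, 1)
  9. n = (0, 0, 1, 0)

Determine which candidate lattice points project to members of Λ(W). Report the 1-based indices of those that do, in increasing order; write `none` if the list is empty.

1, 4, 7, 9

π⊥(n) = n₀ + n₁ζ³ + n₂ζ⁶ + n₃ζ⁹ where ζ = e^{iπ/4}.
candidate 1: n = (0, 0, -1, 0) → π⊥ ≈ (+0.0000, +1.0000); max(|x|,|y|,|x±y|/√2) = 1.0000 ≤ 1.2 ⇒ ∈ W
candidate 2: n = (-3, -3, 0, -3) → π⊥ ≈ (-3.0000, -4.2426); max(|x|,|y|,|x±y|/√2) = 5.1213 > 1.2 ⇒ ∉ W
candidate 3: n = (-1, -2, 2, 3) → π⊥ ≈ (+2.5355, -1.2929); max(|x|,|y|,|x±y|/√2) = 2.7071 > 1.2 ⇒ ∉ W
candidate 4: n = (1, 1, 2, 1) → π⊥ ≈ (+1.0000, -0.5858); max(|x|,|y|,|x±y|/√2) = 1.1213 ≤ 1.2 ⇒ ∈ W
candidate 5: n = (3, 0, 2, -1) → π⊥ ≈ (+2.2929, -2.7071); max(|x|,|y|,|x±y|/√2) = 3.5355 > 1.2 ⇒ ∉ W
candidate 6: n = (0, 3, -2, 2) → π⊥ ≈ (-0.7071, +5.5355); max(|x|,|y|,|x±y|/√2) = 5.5355 > 1.2 ⇒ ∉ W
candidate 7: n = (-1, -1, 1, 1) → π⊥ ≈ (+0.4142, -1.0000); max(|x|,|y|,|x±y|/√2) = 1.0000 ≤ 1.2 ⇒ ∈ W
candidate 8: n = (1, 1, 0, 1) → π⊥ ≈ (+1.0000, +1.4142); max(|x|,|y|,|x±y|/√2) = 1.7071 > 1.2 ⇒ ∉ W
candidate 9: n = (0, 0, 1, 0) → π⊥ ≈ (+0.0000, -1.0000); max(|x|,|y|,|x±y|/√2) = 1.0000 ≤ 1.2 ⇒ ∈ W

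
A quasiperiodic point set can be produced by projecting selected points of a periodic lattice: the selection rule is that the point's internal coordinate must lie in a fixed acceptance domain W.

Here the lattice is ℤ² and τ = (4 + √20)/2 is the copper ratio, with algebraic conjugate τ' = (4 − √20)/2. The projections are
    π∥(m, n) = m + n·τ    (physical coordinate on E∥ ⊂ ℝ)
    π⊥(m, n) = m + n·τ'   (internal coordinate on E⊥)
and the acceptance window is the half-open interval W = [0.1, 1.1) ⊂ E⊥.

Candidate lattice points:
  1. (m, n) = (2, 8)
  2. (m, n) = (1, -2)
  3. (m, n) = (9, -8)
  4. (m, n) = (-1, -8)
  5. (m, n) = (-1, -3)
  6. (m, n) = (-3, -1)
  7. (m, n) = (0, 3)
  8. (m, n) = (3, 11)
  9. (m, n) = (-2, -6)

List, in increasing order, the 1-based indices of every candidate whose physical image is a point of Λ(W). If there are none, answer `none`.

1, 4, 8

Numerically τ ≈ 4.236068 and τ' = −1/τ ≈ -0.236068.
[1] lift (2,8): star map gives 0.111456; window check 0.1 ≤ 0.111456 < 1.1 is true → IN Λ
[2] lift (1,-2): star map gives 1.472136; window check 0.1 ≤ 1.472136 < 1.1 is false → out
[3] lift (9,-8): star map gives 10.888544; window check 0.1 ≤ 10.888544 < 1.1 is false → out
[4] lift (-1,-8): star map gives 0.888544; window check 0.1 ≤ 0.888544 < 1.1 is true → IN Λ
[5] lift (-1,-3): star map gives -0.291796; window check 0.1 ≤ -0.291796 < 1.1 is false → out
[6] lift (-3,-1): star map gives -2.763932; window check 0.1 ≤ -2.763932 < 1.1 is false → out
[7] lift (0,3): star map gives -0.708204; window check 0.1 ≤ -0.708204 < 1.1 is false → out
[8] lift (3,11): star map gives 0.403252; window check 0.1 ≤ 0.403252 < 1.1 is true → IN Λ
[9] lift (-2,-6): star map gives -0.583592; window check 0.1 ≤ -0.583592 < 1.1 is false → out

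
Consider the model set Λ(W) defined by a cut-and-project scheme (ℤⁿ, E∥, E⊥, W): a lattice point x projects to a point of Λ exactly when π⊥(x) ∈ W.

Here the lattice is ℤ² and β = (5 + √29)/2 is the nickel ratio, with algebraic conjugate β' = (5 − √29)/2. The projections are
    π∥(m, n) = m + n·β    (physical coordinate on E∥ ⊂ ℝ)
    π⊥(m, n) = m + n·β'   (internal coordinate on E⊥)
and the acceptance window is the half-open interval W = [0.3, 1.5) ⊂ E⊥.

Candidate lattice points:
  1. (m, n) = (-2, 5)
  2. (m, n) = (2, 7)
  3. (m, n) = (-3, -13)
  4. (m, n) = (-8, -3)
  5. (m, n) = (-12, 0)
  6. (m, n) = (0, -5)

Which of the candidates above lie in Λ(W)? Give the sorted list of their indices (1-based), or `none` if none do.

2, 6

Compute β' = (5−√29)/2 = -0.192582, so π⊥(m,n) = m -0.192582·n.
#1 (-2,5): internal coord -2 + (5)·β' = -2.962912; -2.962912 ∉ [0.3, 1.5) → out
#2 (2,7): internal coord 2 + (7)·β' = +0.651923; +0.651923 ∈ [0.3, 1.5) → IN Λ
#3 (-3,-13): internal coord -3 + (-13)·β' = -0.496429; -0.496429 ∉ [0.3, 1.5) → out
#4 (-8,-3): internal coord -8 + (-3)·β' = -7.422253; -7.422253 ∉ [0.3, 1.5) → out
#5 (-12,0): internal coord -12 + (0)·β' = -12.000000; -12.000000 ∉ [0.3, 1.5) → out
#6 (0,-5): internal coord 0 + (-5)·β' = +0.962912; +0.962912 ∈ [0.3, 1.5) → IN Λ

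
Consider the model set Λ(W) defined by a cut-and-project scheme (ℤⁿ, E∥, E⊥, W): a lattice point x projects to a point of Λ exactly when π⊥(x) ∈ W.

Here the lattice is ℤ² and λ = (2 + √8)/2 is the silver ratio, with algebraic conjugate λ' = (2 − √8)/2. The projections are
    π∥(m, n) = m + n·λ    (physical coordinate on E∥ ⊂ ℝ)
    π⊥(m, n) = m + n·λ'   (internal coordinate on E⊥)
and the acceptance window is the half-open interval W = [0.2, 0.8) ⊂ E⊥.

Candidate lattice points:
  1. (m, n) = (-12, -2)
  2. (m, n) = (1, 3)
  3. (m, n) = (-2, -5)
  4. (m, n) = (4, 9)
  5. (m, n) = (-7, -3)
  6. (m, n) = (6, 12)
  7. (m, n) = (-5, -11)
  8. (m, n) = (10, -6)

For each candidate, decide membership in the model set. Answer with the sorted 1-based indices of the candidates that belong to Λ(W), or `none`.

Numerically λ ≈ 2.41421 and λ' = −1/λ ≈ -0.41421.
candidate 1: (m,n)=(-12,-2) → π∥ = -12-2·λ ≈ -16.82843, π⊥ = -12-2·λ' ≈ -11.17157 ∉ [0.2, 0.8) ⇒ out
candidate 2: (m,n)=(1,3) → π∥ = 1+3·λ ≈ 8.24264, π⊥ = 1+3·λ' ≈ -0.24264 ∉ [0.2, 0.8) ⇒ out
candidate 3: (m,n)=(-2,-5) → π∥ = -2-5·λ ≈ -14.07107, π⊥ = -2-5·λ' ≈ 0.07107 ∉ [0.2, 0.8) ⇒ out
candidate 4: (m,n)=(4,9) → π∥ = 4+9·λ ≈ 25.72792, π⊥ = 4+9·λ' ≈ 0.27208 ∈ [0.2, 0.8) ⇒ IN Λ
candidate 5: (m,n)=(-7,-3) → π∥ = -7-3·λ ≈ -14.24264, π⊥ = -7-3·λ' ≈ -5.75736 ∉ [0.2, 0.8) ⇒ out
candidate 6: (m,n)=(6,12) → π∥ = 6+12·λ ≈ 34.97056, π⊥ = 6+12·λ' ≈ 1.02944 ∉ [0.2, 0.8) ⇒ out
candidate 7: (m,n)=(-5,-11) → π∥ = -5-11·λ ≈ -31.55635, π⊥ = -5-11·λ' ≈ -0.44365 ∉ [0.2, 0.8) ⇒ out
candidate 8: (m,n)=(10,-6) → π∥ = 10-6·λ ≈ -4.48528, π⊥ = 10-6·λ' ≈ 12.48528 ∉ [0.2, 0.8) ⇒ out

4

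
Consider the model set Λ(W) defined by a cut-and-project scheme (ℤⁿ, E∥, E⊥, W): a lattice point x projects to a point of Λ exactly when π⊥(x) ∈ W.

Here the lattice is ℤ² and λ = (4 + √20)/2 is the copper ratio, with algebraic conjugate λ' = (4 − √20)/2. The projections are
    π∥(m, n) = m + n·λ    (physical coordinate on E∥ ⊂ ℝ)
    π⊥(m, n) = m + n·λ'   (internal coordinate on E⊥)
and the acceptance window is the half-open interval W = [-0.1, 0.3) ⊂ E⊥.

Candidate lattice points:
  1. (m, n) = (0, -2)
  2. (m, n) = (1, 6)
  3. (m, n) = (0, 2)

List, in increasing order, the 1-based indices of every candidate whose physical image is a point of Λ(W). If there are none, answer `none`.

none

Numerically λ ≈ 4.23607 and λ' = −1/λ ≈ -0.23607.
[1] lift (0,-2): star map gives 0.47214; window check -0.1 ≤ 0.47214 < 0.3 is false → out
[2] lift (1,6): star map gives -0.41641; window check -0.1 ≤ -0.41641 < 0.3 is false → out
[3] lift (0,2): star map gives -0.47214; window check -0.1 ≤ -0.47214 < 0.3 is false → out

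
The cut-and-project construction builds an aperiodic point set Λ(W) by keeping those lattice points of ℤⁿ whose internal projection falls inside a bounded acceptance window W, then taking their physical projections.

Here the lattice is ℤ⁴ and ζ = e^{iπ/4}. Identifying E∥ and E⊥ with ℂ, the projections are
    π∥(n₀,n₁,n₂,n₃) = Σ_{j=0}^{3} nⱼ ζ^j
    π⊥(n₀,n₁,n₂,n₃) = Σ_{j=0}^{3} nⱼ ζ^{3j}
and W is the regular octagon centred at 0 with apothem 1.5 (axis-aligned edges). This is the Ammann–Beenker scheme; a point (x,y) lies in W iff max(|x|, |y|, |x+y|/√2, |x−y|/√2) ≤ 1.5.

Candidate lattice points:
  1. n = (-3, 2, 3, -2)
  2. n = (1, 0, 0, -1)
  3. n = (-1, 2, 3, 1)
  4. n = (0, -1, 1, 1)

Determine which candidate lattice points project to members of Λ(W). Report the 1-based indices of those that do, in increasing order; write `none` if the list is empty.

2

π⊥(n) = n₀ + n₁ζ³ + n₂ζ⁶ + n₃ζ⁹ where ζ = e^{iπ/4}.
#1 (-3, 2, 3, -2): internal (-5.82843, -3.00000); octagon support 6.24264 vs apothem 1.5 → ∉ W
#2 (1, 0, 0, -1): internal (0.29289, -0.70711); octagon support 0.70711 vs apothem 1.5 → ∈ W
#3 (-1, 2, 3, 1): internal (-1.70711, -0.87868); octagon support 1.82843 vs apothem 1.5 → ∉ W
#4 (0, -1, 1, 1): internal (1.41421, -1.00000); octagon support 1.70711 vs apothem 1.5 → ∉ W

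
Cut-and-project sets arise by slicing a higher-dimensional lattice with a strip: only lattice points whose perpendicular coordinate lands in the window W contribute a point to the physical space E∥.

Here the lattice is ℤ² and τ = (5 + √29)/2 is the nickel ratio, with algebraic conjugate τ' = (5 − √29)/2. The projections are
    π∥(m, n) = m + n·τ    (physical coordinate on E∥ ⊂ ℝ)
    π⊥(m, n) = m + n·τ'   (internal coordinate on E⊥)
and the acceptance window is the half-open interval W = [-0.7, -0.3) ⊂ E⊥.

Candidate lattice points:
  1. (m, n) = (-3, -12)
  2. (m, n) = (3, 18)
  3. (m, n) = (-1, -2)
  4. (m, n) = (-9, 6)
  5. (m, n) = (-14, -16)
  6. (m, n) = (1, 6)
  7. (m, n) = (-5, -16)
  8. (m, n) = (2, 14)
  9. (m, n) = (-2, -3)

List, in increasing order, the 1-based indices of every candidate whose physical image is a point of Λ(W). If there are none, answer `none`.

1, 2, 3, 8

Numerically τ ≈ 5.192582 and τ' = −1/τ ≈ -0.192582.
#1 (-3,-12): internal coord -3 + (-12)·τ' = -0.689011; -0.689011 ∈ [-0.7, -0.3) → IN Λ
#2 (3,18): internal coord 3 + (18)·τ' = -0.466483; -0.466483 ∈ [-0.7, -0.3) → IN Λ
#3 (-1,-2): internal coord -1 + (-2)·τ' = -0.614835; -0.614835 ∈ [-0.7, -0.3) → IN Λ
#4 (-9,6): internal coord -9 + (6)·τ' = -10.155494; -10.155494 ∉ [-0.7, -0.3) → out
#5 (-14,-16): internal coord -14 + (-16)·τ' = -10.918682; -10.918682 ∉ [-0.7, -0.3) → out
#6 (1,6): internal coord 1 + (6)·τ' = -0.155494; -0.155494 ∉ [-0.7, -0.3) → out
#7 (-5,-16): internal coord -5 + (-16)·τ' = -1.918682; -1.918682 ∉ [-0.7, -0.3) → out
#8 (2,14): internal coord 2 + (14)·τ' = -0.696154; -0.696154 ∈ [-0.7, -0.3) → IN Λ
#9 (-2,-3): internal coord -2 + (-3)·τ' = -1.422253; -1.422253 ∉ [-0.7, -0.3) → out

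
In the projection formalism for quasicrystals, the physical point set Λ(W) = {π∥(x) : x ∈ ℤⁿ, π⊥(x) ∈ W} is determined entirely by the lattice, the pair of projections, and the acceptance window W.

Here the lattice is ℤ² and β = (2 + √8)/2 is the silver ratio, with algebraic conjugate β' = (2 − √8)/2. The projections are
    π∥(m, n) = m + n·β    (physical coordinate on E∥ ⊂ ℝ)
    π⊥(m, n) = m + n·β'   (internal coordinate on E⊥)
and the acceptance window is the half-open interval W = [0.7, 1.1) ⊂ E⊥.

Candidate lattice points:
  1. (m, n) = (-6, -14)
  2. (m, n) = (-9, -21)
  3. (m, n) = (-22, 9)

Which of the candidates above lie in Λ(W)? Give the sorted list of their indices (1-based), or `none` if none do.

Compute β' = (2−√8)/2 = -0.41421, so π⊥(m,n) = m -0.41421·n.
#1 (-6,-14): internal coord -6 + (-14)·β' = -0.20101; -0.20101 ∉ [0.7, 1.1) → out
#2 (-9,-21): internal coord -9 + (-21)·β' = -0.30152; -0.30152 ∉ [0.7, 1.1) → out
#3 (-22,9): internal coord -22 + (9)·β' = -25.72792; -25.72792 ∉ [0.7, 1.1) → out

none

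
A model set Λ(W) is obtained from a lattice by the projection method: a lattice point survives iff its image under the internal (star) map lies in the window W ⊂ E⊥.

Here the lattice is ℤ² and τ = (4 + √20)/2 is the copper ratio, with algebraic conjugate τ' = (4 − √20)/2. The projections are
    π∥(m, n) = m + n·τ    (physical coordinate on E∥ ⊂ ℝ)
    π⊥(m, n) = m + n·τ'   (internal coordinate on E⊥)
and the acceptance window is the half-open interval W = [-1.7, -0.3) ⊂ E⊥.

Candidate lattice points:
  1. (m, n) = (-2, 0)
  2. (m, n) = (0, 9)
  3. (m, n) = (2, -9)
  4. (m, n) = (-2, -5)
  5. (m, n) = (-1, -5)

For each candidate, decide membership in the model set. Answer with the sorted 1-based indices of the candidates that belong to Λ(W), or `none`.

4

Numerically τ ≈ 4.23607 and τ' = −1/τ ≈ -0.23607.
[1] lift (-2,0): star map gives -2.00000; window check -1.7 ≤ -2.00000 < -0.3 is false → out
[2] lift (0,9): star map gives -2.12461; window check -1.7 ≤ -2.12461 < -0.3 is false → out
[3] lift (2,-9): star map gives 4.12461; window check -1.7 ≤ 4.12461 < -0.3 is false → out
[4] lift (-2,-5): star map gives -0.81966; window check -1.7 ≤ -0.81966 < -0.3 is true → IN Λ
[5] lift (-1,-5): star map gives 0.18034; window check -1.7 ≤ 0.18034 < -0.3 is false → out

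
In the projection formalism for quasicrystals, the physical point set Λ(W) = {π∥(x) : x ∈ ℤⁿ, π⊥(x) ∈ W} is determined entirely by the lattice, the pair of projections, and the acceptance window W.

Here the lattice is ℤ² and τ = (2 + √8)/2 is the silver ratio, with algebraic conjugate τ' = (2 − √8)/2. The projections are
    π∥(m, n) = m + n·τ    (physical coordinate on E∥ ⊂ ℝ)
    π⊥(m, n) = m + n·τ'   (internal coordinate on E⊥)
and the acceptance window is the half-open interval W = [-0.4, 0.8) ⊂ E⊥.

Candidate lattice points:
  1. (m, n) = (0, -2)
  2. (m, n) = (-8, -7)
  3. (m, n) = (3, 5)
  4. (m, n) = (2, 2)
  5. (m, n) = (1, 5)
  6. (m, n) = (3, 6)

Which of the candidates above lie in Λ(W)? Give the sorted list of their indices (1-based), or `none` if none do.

6

Numerically τ ≈ 2.414214 and τ' = −1/τ ≈ -0.414214.
candidate 1: (m,n)=(0,-2) → π∥ = 0-2·τ ≈ -4.828427, π⊥ = 0-2·τ' ≈ 0.828427 ∉ [-0.4, 0.8) ⇒ out
candidate 2: (m,n)=(-8,-7) → π∥ = -8-7·τ ≈ -24.899495, π⊥ = -8-7·τ' ≈ -5.100505 ∉ [-0.4, 0.8) ⇒ out
candidate 3: (m,n)=(3,5) → π∥ = 3+5·τ ≈ 15.071068, π⊥ = 3+5·τ' ≈ 0.928932 ∉ [-0.4, 0.8) ⇒ out
candidate 4: (m,n)=(2,2) → π∥ = 2+2·τ ≈ 6.828427, π⊥ = 2+2·τ' ≈ 1.171573 ∉ [-0.4, 0.8) ⇒ out
candidate 5: (m,n)=(1,5) → π∥ = 1+5·τ ≈ 13.071068, π⊥ = 1+5·τ' ≈ -1.071068 ∉ [-0.4, 0.8) ⇒ out
candidate 6: (m,n)=(3,6) → π∥ = 3+6·τ ≈ 17.485281, π⊥ = 3+6·τ' ≈ 0.514719 ∈ [-0.4, 0.8) ⇒ IN Λ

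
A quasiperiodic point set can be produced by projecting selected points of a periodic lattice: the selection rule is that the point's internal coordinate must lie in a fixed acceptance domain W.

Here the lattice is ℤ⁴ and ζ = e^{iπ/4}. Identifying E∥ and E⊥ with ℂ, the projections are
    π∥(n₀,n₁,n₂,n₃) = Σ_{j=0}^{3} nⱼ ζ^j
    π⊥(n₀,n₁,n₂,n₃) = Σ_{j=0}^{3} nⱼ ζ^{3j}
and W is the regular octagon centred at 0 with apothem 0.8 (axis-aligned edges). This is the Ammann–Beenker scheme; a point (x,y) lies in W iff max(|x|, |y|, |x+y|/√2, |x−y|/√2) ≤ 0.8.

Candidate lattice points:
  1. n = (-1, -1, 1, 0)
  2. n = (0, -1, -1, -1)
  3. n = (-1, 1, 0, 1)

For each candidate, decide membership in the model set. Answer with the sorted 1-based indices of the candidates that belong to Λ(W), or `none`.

π⊥(n) = n₀ + n₁ζ³ + n₂ζ⁶ + n₃ζ⁹ where ζ = e^{iπ/4}.
#1 (-1, -1, 1, 0): internal (-0.29289, -1.70711); octagon support 1.70711 vs apothem 0.8 → ∉ W
#2 (0, -1, -1, -1): internal (0.00000, -0.41421); octagon support 0.41421 vs apothem 0.8 → ∈ W
#3 (-1, 1, 0, 1): internal (-1.00000, 1.41421); octagon support 1.70711 vs apothem 0.8 → ∉ W

2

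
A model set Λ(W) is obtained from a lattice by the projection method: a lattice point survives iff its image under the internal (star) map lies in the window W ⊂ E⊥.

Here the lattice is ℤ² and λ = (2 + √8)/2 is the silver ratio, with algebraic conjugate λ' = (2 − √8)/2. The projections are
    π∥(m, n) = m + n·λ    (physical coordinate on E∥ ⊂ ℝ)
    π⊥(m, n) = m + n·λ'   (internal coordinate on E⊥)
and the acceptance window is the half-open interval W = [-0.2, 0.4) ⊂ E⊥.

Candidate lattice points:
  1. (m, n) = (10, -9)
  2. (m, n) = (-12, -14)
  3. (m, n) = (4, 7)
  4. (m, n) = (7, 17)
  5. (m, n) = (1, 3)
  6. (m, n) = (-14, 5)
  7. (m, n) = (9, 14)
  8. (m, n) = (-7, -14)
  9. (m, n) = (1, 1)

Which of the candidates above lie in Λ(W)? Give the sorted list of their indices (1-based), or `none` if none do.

Compute λ' = (2−√8)/2 = -0.414214, so π⊥(m,n) = m -0.414214·n.
candidate 1: (m,n)=(10,-9) → π∥ = 10-9·λ ≈ -11.727922, π⊥ = 10-9·λ' ≈ 13.727922 ∉ [-0.2, 0.4) ⇒ out
candidate 2: (m,n)=(-12,-14) → π∥ = -12-14·λ ≈ -45.798990, π⊥ = -12-14·λ' ≈ -6.201010 ∉ [-0.2, 0.4) ⇒ out
candidate 3: (m,n)=(4,7) → π∥ = 4+7·λ ≈ 20.899495, π⊥ = 4+7·λ' ≈ 1.100505 ∉ [-0.2, 0.4) ⇒ out
candidate 4: (m,n)=(7,17) → π∥ = 7+17·λ ≈ 48.041631, π⊥ = 7+17·λ' ≈ -0.041631 ∈ [-0.2, 0.4) ⇒ IN Λ
candidate 5: (m,n)=(1,3) → π∥ = 1+3·λ ≈ 8.242641, π⊥ = 1+3·λ' ≈ -0.242641 ∉ [-0.2, 0.4) ⇒ out
candidate 6: (m,n)=(-14,5) → π∥ = -14+5·λ ≈ -1.928932, π⊥ = -14+5·λ' ≈ -16.071068 ∉ [-0.2, 0.4) ⇒ out
candidate 7: (m,n)=(9,14) → π∥ = 9+14·λ ≈ 42.798990, π⊥ = 9+14·λ' ≈ 3.201010 ∉ [-0.2, 0.4) ⇒ out
candidate 8: (m,n)=(-7,-14) → π∥ = -7-14·λ ≈ -40.798990, π⊥ = -7-14·λ' ≈ -1.201010 ∉ [-0.2, 0.4) ⇒ out
candidate 9: (m,n)=(1,1) → π∥ = 1+1·λ ≈ 3.414214, π⊥ = 1+1·λ' ≈ 0.585786 ∉ [-0.2, 0.4) ⇒ out

4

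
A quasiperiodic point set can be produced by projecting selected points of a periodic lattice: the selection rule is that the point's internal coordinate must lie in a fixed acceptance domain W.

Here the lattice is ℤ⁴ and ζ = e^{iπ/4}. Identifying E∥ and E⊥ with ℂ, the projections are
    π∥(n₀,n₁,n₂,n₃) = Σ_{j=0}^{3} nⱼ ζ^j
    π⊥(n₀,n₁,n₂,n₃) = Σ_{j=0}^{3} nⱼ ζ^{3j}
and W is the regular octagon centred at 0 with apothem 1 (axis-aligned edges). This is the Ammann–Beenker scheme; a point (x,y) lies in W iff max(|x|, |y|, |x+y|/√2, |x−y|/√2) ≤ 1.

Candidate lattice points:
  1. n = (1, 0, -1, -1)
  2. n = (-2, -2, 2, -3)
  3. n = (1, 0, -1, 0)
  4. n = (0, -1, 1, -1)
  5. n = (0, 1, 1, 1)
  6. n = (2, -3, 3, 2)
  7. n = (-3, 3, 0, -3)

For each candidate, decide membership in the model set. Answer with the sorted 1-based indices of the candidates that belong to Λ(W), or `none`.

1, 5

π⊥(n) = n₀ + n₁ζ³ + n₂ζ⁶ + n₃ζ⁹ where ζ = e^{iπ/4}.
candidate 1: n = (1, 0, -1, -1) → π⊥ ≈ (+0.2929, +0.2929); max(|x|,|y|,|x±y|/√2) = 0.4142 ≤ 1 ⇒ ∈ W
candidate 2: n = (-2, -2, 2, -3) → π⊥ ≈ (-2.7071, -5.5355); max(|x|,|y|,|x±y|/√2) = 5.8284 > 1 ⇒ ∉ W
candidate 3: n = (1, 0, -1, 0) → π⊥ ≈ (+1.0000, +1.0000); max(|x|,|y|,|x±y|/√2) = 1.4142 > 1 ⇒ ∉ W
candidate 4: n = (0, -1, 1, -1) → π⊥ ≈ (+0.0000, -2.4142); max(|x|,|y|,|x±y|/√2) = 2.4142 > 1 ⇒ ∉ W
candidate 5: n = (0, 1, 1, 1) → π⊥ ≈ (+0.0000, +0.4142); max(|x|,|y|,|x±y|/√2) = 0.4142 ≤ 1 ⇒ ∈ W
candidate 6: n = (2, -3, 3, 2) → π⊥ ≈ (+5.5355, -3.7071); max(|x|,|y|,|x±y|/√2) = 6.5355 > 1 ⇒ ∉ W
candidate 7: n = (-3, 3, 0, -3) → π⊥ ≈ (-7.2426, +0.0000); max(|x|,|y|,|x±y|/√2) = 7.2426 > 1 ⇒ ∉ W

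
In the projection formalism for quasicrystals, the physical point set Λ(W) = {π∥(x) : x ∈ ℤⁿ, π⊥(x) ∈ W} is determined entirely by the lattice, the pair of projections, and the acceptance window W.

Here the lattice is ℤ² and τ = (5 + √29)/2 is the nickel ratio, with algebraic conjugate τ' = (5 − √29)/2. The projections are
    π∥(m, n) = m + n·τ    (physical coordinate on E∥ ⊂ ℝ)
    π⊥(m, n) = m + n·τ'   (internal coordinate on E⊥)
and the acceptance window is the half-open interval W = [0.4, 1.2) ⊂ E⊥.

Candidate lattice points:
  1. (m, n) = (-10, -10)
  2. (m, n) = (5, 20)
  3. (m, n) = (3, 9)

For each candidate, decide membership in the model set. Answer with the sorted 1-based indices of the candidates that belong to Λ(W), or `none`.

2

Compute τ' = (5−√29)/2 = -0.192582, so π⊥(m,n) = m -0.192582·n.
[1] lift (-10,-10): star map gives -8.074176; window check 0.4 ≤ -8.074176 < 1.2 is false → out
[2] lift (5,20): star map gives 1.148352; window check 0.4 ≤ 1.148352 < 1.2 is true → IN Λ
[3] lift (3,9): star map gives 1.266758; window check 0.4 ≤ 1.266758 < 1.2 is false → out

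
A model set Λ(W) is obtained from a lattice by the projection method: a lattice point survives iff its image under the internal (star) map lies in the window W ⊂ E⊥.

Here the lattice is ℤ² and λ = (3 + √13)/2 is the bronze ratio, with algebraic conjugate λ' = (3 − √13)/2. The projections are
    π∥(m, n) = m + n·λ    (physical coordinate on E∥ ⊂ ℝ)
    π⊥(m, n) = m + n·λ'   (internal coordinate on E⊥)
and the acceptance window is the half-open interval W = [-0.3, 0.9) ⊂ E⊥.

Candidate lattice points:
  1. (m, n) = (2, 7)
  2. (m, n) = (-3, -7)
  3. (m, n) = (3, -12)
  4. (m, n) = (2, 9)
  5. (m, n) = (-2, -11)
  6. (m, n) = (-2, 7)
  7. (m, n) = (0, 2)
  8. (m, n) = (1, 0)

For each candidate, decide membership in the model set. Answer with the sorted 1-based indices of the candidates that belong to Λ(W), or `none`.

1

Numerically λ ≈ 3.3028 and λ' = −1/λ ≈ -0.3028.
#1 (2,7): internal coord 2 + (7)·λ' = -0.1194; -0.1194 ∈ [-0.3, 0.9) → IN Λ
#2 (-3,-7): internal coord -3 + (-7)·λ' = -0.8806; -0.8806 ∉ [-0.3, 0.9) → out
#3 (3,-12): internal coord 3 + (-12)·λ' = +6.6333; +6.6333 ∉ [-0.3, 0.9) → out
#4 (2,9): internal coord 2 + (9)·λ' = -0.7250; -0.7250 ∉ [-0.3, 0.9) → out
#5 (-2,-11): internal coord -2 + (-11)·λ' = +1.3305; +1.3305 ∉ [-0.3, 0.9) → out
#6 (-2,7): internal coord -2 + (7)·λ' = -4.1194; -4.1194 ∉ [-0.3, 0.9) → out
#7 (0,2): internal coord 0 + (2)·λ' = -0.6056; -0.6056 ∉ [-0.3, 0.9) → out
#8 (1,0): internal coord 1 + (0)·λ' = +1.0000; +1.0000 ∉ [-0.3, 0.9) → out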